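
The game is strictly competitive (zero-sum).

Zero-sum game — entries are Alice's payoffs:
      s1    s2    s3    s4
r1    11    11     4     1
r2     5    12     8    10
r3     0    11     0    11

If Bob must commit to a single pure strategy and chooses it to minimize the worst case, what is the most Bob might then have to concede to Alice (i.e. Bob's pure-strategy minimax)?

8

The worst case (largest entry) in each column is s1: 11, s2: 12, s3: 8, s4: 11.
The best (smallest) of these is 8.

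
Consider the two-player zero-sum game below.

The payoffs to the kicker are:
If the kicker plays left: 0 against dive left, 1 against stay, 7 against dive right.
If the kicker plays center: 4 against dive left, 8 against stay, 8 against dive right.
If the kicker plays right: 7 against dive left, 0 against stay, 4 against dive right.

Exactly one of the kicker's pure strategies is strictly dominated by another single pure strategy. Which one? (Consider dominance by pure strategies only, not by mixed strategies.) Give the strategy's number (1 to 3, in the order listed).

1

Compare left with center: 4 > 0, 8 > 1, 8 > 7.
So center strictly dominates left for the kicker; left is strictly dominated.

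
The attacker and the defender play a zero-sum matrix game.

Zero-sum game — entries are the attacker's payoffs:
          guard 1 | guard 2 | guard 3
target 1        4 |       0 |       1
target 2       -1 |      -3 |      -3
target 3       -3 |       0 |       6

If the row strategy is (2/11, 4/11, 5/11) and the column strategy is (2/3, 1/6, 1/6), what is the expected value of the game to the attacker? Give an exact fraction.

-6/11

Against (2/3, 1/6, 1/6), each row's expected payoff is target 1: 17/6; target 2: -5/3; target 3: -1.
Taking the (2/11, 4/11, 5/11)-weighted average: (2/11)·(17/6) + (4/11)·(-5/3) + (5/11)·(-1) = -6/11.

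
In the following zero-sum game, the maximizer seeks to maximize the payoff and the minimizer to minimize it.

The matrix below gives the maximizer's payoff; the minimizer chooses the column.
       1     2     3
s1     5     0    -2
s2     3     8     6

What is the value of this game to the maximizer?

18/5

Column 2 is strictly dominated by 3 for the minimizer (it gives the maximizer more in every row).
The remaining 2×2 game on (s1, s2) × (1, 3) has no saddle point. Let the maximizer play s1 with probability p; indifference gives 5p + 3(1−p) = −2p + 6(1−p), so p = 3/10.
Similarly the minimizer's optimal q on 1 is 4/5, and the value is 5·(4/5) + (-2)·(1/5) = 18/5.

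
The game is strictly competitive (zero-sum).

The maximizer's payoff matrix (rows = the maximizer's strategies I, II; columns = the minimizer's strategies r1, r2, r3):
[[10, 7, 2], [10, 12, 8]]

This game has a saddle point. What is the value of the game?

8

Row minima: 2, 8 → the maximizer's maximin is 8.
Column maxima: 10, 12, 8 → the minimizer's minimax is 8.
They coincide at (II, r3), so the value is 8.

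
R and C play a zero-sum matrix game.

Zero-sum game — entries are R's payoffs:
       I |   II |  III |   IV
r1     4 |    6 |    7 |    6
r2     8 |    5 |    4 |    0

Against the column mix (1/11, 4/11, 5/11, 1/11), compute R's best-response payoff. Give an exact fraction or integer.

r1: (4)·(1/11) + (6)·(4/11) + (7)·(5/11) + (6)·(1/11) = 69/11.
r2: (8)·(1/11) + (5)·(4/11) + (4)·(5/11) + (0)·(1/11) = 48/11.
The best pure response is r1 with expected payoff 69/11.

69/11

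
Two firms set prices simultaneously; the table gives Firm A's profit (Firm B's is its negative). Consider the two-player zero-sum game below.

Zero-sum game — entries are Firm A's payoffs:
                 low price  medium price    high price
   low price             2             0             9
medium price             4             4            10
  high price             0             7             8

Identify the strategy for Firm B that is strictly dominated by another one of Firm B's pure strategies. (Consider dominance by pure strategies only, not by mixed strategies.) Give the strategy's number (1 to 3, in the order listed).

3

Firm B prefers columns that give Firm A less. Compare high price with low price: 2 < 9, 4 < 10, 0 < 8.
So low price strictly dominates high price for Firm B; high price is strictly dominated.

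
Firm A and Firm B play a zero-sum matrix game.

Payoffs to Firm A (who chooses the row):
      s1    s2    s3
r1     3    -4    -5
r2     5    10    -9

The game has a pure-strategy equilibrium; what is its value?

Row minima: -5, -9 → Firm A's maximin is -5.
Column maxima: 5, 10, -5 → Firm B's minimax is -5.
They coincide at (r1, s3), so the value is -5.

-5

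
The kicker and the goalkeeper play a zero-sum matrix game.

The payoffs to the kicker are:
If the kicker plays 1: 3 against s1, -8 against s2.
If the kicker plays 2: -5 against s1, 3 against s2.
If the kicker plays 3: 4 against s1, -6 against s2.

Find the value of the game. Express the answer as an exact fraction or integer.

Row 1 is strictly dominated by row 3, so the kicker never plays it.
The remaining 2×2 game on (2, 3) × (s1, s2) has no saddle point. Let the kicker play 2 with probability p; indifference gives −5p + 4(1−p) = 3p − 6(1−p), so p = 5/9.
Similarly the goalkeeper's optimal q on s1 is 1/2, and the value is -5·(1/2) + (3)·(1/2) = -1.

-1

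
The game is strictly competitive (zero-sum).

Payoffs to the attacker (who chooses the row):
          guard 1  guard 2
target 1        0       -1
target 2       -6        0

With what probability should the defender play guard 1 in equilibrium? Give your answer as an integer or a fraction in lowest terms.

1/7

Row minima are -1 and -6, so the attacker's maximin is -1; column maxima are 0 and 0, so the defender's minimax is 0. These differ, so the equilibrium is in mixed strategies.
Let the defender play guard 1 with probability q. The attacker is indifferent when −(1−q) = −6q, giving q = 1/7.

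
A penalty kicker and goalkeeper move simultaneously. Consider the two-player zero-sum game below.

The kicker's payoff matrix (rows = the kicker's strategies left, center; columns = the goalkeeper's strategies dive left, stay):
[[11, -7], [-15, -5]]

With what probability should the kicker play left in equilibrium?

Row minima are -7 and -15, so the kicker's maximin is -7; column maxima are 11 and -5, so the goalkeeper's minimax is -5. These differ, so the equilibrium is in mixed strategies.
Let the kicker play left with probability p. The goalkeeper is indifferent when 11p − 15(1−p) = −7p − 5(1−p), giving p = 5/14.

5/14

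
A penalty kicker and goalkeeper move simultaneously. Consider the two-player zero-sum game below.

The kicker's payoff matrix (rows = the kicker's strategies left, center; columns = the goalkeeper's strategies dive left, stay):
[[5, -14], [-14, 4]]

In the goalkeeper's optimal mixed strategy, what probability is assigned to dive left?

18/37

Row minima are -14 and -14, so the kicker's maximin is -14; column maxima are 5 and 4, so the goalkeeper's minimax is 4. These differ, so the equilibrium is in mixed strategies.
Let the goalkeeper play dive left with probability q. The kicker is indifferent when 5q − 14(1−q) = −14q + 4(1−q), giving q = 18/37.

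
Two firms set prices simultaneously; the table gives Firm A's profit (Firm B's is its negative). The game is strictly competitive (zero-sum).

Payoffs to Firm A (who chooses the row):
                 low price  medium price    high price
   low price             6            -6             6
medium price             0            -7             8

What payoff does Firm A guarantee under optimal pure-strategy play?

-6

Row minima: -6, -7 → Firm A's maximin is -6.
Column maxima: 6, -6, 8 → Firm B's minimax is -6.
They coincide at (low price, medium price), so the value is -6.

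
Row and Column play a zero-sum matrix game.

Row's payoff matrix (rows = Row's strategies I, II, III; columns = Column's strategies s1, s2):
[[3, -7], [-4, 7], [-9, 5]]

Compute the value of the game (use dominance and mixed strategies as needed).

Row III is strictly dominated by row II, so Row never plays it.
The remaining 2×2 game on (I, II) × (s1, s2) has no saddle point. Let Row play I with probability p; indifference gives 3p − 4(1−p) = −7p + 7(1−p), so p = 11/21.
Similarly Column's optimal q on s1 is 2/3, and the value is 3·(2/3) + (-7)·(1/3) = -1/3.

-1/3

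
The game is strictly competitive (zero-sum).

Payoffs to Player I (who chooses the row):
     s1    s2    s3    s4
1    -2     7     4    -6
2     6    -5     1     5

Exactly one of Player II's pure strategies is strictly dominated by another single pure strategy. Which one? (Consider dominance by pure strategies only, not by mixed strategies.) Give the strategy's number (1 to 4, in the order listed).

Player II prefers columns that give Player I less. Compare s1 with s4: -6 < -2, 5 < 6.
So s4 strictly dominates s1 for Player II; s1 is strictly dominated.

1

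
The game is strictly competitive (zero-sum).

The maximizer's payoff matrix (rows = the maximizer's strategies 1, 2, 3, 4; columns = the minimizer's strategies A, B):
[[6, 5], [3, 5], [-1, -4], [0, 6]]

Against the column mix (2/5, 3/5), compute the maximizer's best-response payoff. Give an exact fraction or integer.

27/5

1: (6)·(2/5) + (5)·(3/5) = 27/5.
2: (3)·(2/5) + (5)·(3/5) = 21/5.
3: (-1)·(2/5) + (-4)·(3/5) = -14/5.
4: (0)·(2/5) + (6)·(3/5) = 18/5.
The best pure response is 1 with expected payoff 27/5.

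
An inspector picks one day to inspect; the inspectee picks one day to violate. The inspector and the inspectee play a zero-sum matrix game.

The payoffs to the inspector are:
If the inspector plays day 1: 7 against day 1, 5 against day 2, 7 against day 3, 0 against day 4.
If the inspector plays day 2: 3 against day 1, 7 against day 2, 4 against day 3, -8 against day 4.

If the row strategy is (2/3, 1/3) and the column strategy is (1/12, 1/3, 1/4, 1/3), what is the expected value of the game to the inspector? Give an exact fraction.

107/36

Against (1/12, 1/3, 1/4, 1/3), each row's expected payoff is day 1: 4; day 2: 11/12.
Taking the (2/3, 1/3)-weighted average: (2/3)·(4) + (1/3)·(11/12) = 107/36.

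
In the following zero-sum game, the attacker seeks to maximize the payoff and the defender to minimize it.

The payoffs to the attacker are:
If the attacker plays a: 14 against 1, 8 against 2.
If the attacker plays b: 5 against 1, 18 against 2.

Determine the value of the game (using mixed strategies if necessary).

Row minima are 8 and 5, so the attacker's maximin is 8; column maxima are 14 and 18, so the defender's minimax is 14. These differ, so the equilibrium is in mixed strategies.
Let the attacker play a with probability p. The defender is indifferent when 14p + 5(1−p) = 8p + 18(1−p), giving p = 13/19.
Let the defender play 1 with probability q. The attacker is indifferent when 14q + 8(1−q) = 5q + 18(1−q), giving q = 10/19.
The value is 14·(10/19) + (8)·(9/19) = 212/19.

212/19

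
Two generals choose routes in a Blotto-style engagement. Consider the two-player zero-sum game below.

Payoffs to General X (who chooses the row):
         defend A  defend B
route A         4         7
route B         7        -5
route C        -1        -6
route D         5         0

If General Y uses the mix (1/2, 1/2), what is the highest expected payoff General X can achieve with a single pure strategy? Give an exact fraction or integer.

route A: (4)·(1/2) + (7)·(1/2) = 11/2.
route B: (7)·(1/2) + (-5)·(1/2) = 1.
route C: (-1)·(1/2) + (-6)·(1/2) = -7/2.
route D: (5)·(1/2) + (0)·(1/2) = 5/2.
The best pure response is route A with expected payoff 11/2.

11/2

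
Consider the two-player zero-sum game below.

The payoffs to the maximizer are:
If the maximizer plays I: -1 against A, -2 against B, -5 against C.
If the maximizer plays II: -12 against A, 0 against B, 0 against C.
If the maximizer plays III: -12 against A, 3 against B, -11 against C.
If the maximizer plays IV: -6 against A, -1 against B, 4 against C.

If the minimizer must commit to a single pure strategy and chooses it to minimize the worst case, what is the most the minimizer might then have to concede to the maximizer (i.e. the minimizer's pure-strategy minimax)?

The worst case (largest entry) in each column is A: -1, B: 3, C: 4.
The best (smallest) of these is -1.

-1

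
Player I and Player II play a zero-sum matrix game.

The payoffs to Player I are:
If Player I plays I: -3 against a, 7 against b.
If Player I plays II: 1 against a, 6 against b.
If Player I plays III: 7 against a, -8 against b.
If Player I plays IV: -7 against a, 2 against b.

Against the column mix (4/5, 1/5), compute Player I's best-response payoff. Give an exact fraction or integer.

I: (-3)·(4/5) + (7)·(1/5) = -1.
II: (1)·(4/5) + (6)·(1/5) = 2.
III: (7)·(4/5) + (-8)·(1/5) = 4.
IV: (-7)·(4/5) + (2)·(1/5) = -26/5.
The best pure response is III with expected payoff 4.

4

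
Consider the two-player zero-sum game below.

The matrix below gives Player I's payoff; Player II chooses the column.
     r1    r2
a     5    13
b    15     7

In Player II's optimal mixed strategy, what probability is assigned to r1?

3/8

Row minima are 5 and 7, so Player I's maximin is 7; column maxima are 15 and 13, so Player II's minimax is 13. These differ, so the equilibrium is in mixed strategies.
Let Player II play r1 with probability q. Player I is indifferent when 5q + 13(1−q) = 15q + 7(1−q), giving q = 3/8.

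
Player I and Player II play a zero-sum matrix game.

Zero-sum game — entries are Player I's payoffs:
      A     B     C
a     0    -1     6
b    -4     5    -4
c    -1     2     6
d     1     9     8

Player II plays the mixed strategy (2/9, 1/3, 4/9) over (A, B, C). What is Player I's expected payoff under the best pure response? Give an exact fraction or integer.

61/9

a: (0)·(2/9) + (-1)·(1/3) + (6)·(4/9) = 7/3.
b: (-4)·(2/9) + (5)·(1/3) + (-4)·(4/9) = -1.
c: (-1)·(2/9) + (2)·(1/3) + (6)·(4/9) = 28/9.
d: (1)·(2/9) + (9)·(1/3) + (8)·(4/9) = 61/9.
The best pure response is d with expected payoff 61/9.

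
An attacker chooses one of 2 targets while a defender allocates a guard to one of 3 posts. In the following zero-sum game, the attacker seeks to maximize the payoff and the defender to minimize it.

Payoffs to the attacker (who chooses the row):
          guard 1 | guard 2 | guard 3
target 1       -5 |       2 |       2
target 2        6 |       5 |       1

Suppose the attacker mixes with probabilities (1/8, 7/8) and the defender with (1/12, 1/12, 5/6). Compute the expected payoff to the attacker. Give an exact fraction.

Against (1/12, 1/12, 5/6), each row's expected payoff is target 1: 17/12; target 2: 7/4.
Taking the (1/8, 7/8)-weighted average: (1/8)·(17/12) + (7/8)·(7/4) = 41/24.

41/24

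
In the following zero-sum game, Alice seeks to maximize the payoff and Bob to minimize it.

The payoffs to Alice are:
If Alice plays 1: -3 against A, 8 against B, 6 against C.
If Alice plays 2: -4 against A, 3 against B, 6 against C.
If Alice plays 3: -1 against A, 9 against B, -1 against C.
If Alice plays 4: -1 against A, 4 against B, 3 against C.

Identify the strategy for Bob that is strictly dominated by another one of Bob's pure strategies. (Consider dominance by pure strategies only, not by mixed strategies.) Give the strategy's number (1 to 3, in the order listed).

Bob prefers columns that give Alice less. Compare B with A: -3 < 8, -4 < 3, -1 < 9, -1 < 4.
So A strictly dominates B for Bob; B is strictly dominated.

2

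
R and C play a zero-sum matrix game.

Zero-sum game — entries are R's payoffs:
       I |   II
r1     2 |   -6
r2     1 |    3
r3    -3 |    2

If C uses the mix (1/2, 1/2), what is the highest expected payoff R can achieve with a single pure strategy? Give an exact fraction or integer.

r1: (2)·(1/2) + (-6)·(1/2) = -2.
r2: (1)·(1/2) + (3)·(1/2) = 2.
r3: (-3)·(1/2) + (2)·(1/2) = -1/2.
The best pure response is r2 with expected payoff 2.

2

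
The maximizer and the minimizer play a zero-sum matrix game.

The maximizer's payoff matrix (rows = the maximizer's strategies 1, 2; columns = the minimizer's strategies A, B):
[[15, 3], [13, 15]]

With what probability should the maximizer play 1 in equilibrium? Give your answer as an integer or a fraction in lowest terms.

Row minima are 3 and 13, so the maximizer's maximin is 13; column maxima are 15 and 15, so the minimizer's minimax is 15. These differ, so the equilibrium is in mixed strategies.
Let the maximizer play 1 with probability p. The minimizer is indifferent when 15p + 13(1−p) = 3p + 15(1−p), giving p = 1/7.

1/7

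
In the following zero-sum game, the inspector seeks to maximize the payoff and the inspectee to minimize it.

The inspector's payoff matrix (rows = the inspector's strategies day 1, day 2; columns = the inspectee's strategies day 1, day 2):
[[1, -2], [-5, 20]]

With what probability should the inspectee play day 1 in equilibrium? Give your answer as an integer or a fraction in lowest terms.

11/14

Row minima are -2 and -5, so the inspector's maximin is -2; column maxima are 1 and 20, so the inspectee's minimax is 1. These differ, so the equilibrium is in mixed strategies.
Let the inspectee play day 1 with probability q. The inspector is indifferent when q − 2(1−q) = −5q + 20(1−q), giving q = 11/14.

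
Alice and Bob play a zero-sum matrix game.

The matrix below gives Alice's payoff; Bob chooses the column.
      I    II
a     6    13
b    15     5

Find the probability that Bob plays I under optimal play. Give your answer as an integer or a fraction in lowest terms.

8/17

Row minima are 6 and 5, so Alice's maximin is 6; column maxima are 15 and 13, so Bob's minimax is 13. These differ, so the equilibrium is in mixed strategies.
Let Bob play I with probability q. Alice is indifferent when 6q + 13(1−q) = 15q + 5(1−q), giving q = 8/17.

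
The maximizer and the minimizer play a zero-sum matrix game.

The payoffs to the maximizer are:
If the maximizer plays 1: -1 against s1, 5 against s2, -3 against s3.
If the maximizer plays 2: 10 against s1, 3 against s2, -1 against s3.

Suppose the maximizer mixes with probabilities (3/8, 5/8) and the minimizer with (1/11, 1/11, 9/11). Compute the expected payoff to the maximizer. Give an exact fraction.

-49/88

Against (1/11, 1/11, 9/11), each row's expected payoff is 1: -23/11; 2: 4/11.
Taking the (3/8, 5/8)-weighted average: (3/8)·(-23/11) + (5/8)·(4/11) = -49/88.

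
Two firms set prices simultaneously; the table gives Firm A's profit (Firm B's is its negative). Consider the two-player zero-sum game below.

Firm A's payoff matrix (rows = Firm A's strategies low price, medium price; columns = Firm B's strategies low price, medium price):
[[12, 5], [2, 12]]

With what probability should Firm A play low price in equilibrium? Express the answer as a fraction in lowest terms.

10/17

Row minima are 5 and 2, so Firm A's maximin is 5; column maxima are 12 and 12, so Firm B's minimax is 12. These differ, so the equilibrium is in mixed strategies.
Let Firm A play low price with probability p. Firm B is indifferent when 12p + 2(1−p) = 5p + 12(1−p), giving p = 10/17.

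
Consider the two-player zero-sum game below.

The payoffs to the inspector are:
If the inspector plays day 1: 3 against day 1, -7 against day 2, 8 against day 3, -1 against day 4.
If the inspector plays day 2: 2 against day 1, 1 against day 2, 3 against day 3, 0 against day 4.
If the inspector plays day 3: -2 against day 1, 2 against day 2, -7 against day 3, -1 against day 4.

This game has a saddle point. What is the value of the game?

0

Row minima: -7, 0, -7 → the inspector's maximin is 0.
Column maxima: 3, 2, 8, 0 → the inspectee's minimax is 0.
They coincide at (day 2, day 4), so the value is 0.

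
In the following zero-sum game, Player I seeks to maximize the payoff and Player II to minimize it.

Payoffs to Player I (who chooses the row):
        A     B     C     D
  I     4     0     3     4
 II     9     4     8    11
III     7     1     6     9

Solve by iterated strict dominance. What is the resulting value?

Column A is strictly dominated by B for Player II (0<4, 4<9, 1<7); eliminate A.
Row I is strictly dominated by row II (4>0, 8>3, 11>4); eliminate I.
Row III is strictly dominated by row II (4>1, 8>6, 11>9); eliminate III.
Column C is strictly dominated by B for Player II (4<8); eliminate C.
Column D is strictly dominated by B for Player II (4<11); eliminate D.
Only (II, B) remains, with payoff 4.

4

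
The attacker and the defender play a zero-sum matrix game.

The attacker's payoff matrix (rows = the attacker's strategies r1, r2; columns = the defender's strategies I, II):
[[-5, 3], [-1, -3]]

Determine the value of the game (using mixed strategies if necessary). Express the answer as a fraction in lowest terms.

-9/5

Row minima are -5 and -3, so the attacker's maximin is -3; column maxima are -1 and 3, so the defender's minimax is -1. These differ, so the equilibrium is in mixed strategies.
Let the attacker play r1 with probability p. The defender is indifferent when −5p − (1−p) = 3p − 3(1−p), giving p = 1/5.
Let the defender play I with probability q. The attacker is indifferent when −5q + 3(1−q) = −q − 3(1−q), giving q = 3/5.
The value is -5·(3/5) + (3)·(2/5) = -9/5.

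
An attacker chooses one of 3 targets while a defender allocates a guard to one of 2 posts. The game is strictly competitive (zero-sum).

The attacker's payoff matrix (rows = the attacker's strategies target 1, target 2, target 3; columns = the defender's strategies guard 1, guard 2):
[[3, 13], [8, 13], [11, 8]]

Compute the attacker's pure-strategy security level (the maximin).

The worst-case payoff for each row is target 1: 3, target 2: 8, target 3: 8.
The best of these is 8.

8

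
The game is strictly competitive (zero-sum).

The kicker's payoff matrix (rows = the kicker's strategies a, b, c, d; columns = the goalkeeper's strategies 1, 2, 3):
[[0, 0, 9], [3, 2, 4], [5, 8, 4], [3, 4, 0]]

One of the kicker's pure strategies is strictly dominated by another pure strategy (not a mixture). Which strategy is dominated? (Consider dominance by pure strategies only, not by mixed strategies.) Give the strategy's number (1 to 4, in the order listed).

Compare d with c: 5 > 3, 8 > 4, 4 > 0.
So c strictly dominates d for the kicker; d is strictly dominated.

4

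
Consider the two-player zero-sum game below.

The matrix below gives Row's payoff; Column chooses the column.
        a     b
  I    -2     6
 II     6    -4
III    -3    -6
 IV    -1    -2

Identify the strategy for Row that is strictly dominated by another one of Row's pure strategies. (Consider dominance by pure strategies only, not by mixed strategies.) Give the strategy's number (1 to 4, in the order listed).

Compare III with I: -2 > -3, 6 > -6.
So I strictly dominates III for Row; III is strictly dominated.

3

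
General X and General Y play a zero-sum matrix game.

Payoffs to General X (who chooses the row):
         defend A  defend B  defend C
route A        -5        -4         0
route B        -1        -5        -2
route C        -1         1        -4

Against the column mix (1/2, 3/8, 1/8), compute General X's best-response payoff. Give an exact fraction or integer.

route A: (-5)·(1/2) + (-4)·(3/8) + (0)·(1/8) = -4.
route B: (-1)·(1/2) + (-5)·(3/8) + (-2)·(1/8) = -21/8.
route C: (-1)·(1/2) + (1)·(3/8) + (-4)·(1/8) = -5/8.
The best pure response is route C with expected payoff -5/8.

-5/8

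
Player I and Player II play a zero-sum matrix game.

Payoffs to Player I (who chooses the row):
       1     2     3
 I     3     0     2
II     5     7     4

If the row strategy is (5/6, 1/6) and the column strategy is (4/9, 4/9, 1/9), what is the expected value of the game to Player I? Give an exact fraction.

Against (4/9, 4/9, 1/9), each row's expected payoff is I: 14/9; II: 52/9.
Taking the (5/6, 1/6)-weighted average: (5/6)·(14/9) + (1/6)·(52/9) = 61/27.

61/27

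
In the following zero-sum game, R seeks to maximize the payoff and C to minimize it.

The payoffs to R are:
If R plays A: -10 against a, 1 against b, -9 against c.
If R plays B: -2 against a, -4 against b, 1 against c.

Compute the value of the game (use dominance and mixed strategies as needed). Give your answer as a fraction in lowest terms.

-42/13

Column c is strictly dominated by a for C (it gives R more in every row).
The remaining 2×2 game on (A, B) × (a, b) has no saddle point. Let R play A with probability p; indifference gives −10p − 2(1−p) = p − 4(1−p), so p = 2/13.
Similarly C's optimal q on a is 5/13, and the value is -10·(5/13) + (1)·(8/13) = -42/13.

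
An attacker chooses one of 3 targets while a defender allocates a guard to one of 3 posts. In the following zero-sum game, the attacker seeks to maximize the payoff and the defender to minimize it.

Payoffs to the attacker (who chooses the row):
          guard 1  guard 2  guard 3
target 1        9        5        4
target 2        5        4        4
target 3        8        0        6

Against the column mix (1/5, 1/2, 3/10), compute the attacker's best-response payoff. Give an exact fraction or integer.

11/2

target 1: (9)·(1/5) + (5)·(1/2) + (4)·(3/10) = 11/2.
target 2: (5)·(1/5) + (4)·(1/2) + (4)·(3/10) = 21/5.
target 3: (8)·(1/5) + (0)·(1/2) + (6)·(3/10) = 17/5.
The best pure response is target 1 with expected payoff 11/2.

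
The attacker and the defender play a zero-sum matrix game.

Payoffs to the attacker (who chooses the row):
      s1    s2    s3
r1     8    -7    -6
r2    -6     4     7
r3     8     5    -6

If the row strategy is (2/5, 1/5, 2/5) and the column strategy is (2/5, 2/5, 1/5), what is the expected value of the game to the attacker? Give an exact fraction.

Against (2/5, 2/5, 1/5), each row's expected payoff is r1: -4/5; r2: 3/5; r3: 4.
Taking the (2/5, 1/5, 2/5)-weighted average: (2/5)·(-4/5) + (1/5)·(3/5) + (2/5)·(4) = 7/5.

7/5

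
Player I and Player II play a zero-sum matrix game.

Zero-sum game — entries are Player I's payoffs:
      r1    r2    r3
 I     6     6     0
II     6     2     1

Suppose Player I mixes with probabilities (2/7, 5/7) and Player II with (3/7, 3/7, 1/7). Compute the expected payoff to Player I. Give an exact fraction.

Against (3/7, 3/7, 1/7), each row's expected payoff is I: 36/7; II: 25/7.
Taking the (2/7, 5/7)-weighted average: (2/7)·(36/7) + (5/7)·(25/7) = 197/49.

197/49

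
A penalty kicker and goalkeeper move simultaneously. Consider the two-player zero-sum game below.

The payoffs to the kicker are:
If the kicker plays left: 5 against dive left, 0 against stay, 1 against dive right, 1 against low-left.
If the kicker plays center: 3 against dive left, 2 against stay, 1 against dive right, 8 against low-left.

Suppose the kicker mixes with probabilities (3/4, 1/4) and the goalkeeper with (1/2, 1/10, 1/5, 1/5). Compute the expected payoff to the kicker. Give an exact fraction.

Against (1/2, 1/10, 1/5, 1/5), each row's expected payoff is left: 29/10; center: 7/2.
Taking the (3/4, 1/4)-weighted average: (3/4)·(29/10) + (1/4)·(7/2) = 61/20.

61/20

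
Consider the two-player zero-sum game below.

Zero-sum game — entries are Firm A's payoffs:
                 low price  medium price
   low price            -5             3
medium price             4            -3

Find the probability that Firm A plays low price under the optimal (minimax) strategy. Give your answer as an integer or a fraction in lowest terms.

7/15

Row minima are -5 and -3, so Firm A's maximin is -3; column maxima are 4 and 3, so Firm B's minimax is 3. These differ, so the equilibrium is in mixed strategies.
Let Firm A play low price with probability p. Firm B is indifferent when −5p + 4(1−p) = 3p − 3(1−p), giving p = 7/15.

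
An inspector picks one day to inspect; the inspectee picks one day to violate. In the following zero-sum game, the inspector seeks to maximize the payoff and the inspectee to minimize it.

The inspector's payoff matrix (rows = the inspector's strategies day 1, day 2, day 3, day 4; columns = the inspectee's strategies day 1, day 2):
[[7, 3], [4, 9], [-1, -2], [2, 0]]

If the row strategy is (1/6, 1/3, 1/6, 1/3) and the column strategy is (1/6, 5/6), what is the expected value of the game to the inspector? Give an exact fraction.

113/36

Against (1/6, 5/6), each row's expected payoff is day 1: 11/3; day 2: 49/6; day 3: -11/6; day 4: 1/3.
Taking the (1/6, 1/3, 1/6, 1/3)-weighted average: (1/6)·(11/3) + (1/3)·(49/6) + (1/6)·(-11/6) + (1/3)·(1/3) = 113/36.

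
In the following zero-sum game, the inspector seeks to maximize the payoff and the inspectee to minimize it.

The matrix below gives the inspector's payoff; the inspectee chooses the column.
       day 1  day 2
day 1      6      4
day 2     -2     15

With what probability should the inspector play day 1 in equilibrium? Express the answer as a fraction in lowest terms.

Row minima are 4 and -2, so the inspector's maximin is 4; column maxima are 6 and 15, so the inspectee's minimax is 6. These differ, so the equilibrium is in mixed strategies.
Let the inspector play day 1 with probability p. The inspectee is indifferent when 6p − 2(1−p) = 4p + 15(1−p), giving p = 17/19.

17/19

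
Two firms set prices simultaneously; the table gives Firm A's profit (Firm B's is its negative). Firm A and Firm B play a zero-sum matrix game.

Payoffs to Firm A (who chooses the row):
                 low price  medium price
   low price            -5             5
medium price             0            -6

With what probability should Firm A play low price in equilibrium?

Row minima are -5 and -6, so Firm A's maximin is -5; column maxima are 0 and 5, so Firm B's minimax is 0. These differ, so the equilibrium is in mixed strategies.
Let Firm A play low price with probability p. Firm B is indifferent when −5p = 5p − 6(1−p), giving p = 3/8.

3/8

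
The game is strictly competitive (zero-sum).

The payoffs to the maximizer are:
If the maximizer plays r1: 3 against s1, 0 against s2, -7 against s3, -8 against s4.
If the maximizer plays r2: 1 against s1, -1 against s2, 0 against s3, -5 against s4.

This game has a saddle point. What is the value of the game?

Row minima: -8, -5 → the maximizer's maximin is -5.
Column maxima: 3, 0, 0, -5 → the minimizer's minimax is -5.
They coincide at (r2, s4), so the value is -5.

-5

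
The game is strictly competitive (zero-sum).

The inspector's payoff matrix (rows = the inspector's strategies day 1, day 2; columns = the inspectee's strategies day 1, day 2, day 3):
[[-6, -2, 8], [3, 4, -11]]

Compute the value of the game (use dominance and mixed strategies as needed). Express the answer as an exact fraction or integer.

-3/2

Column day 2 is strictly dominated by day 1 for the inspectee (it gives the inspector more in every row).
The remaining 2×2 game on (day 1, day 2) × (day 1, day 3) has no saddle point. Let the inspector play day 1 with probability p; indifference gives −6p + 3(1−p) = 8p − 11(1−p), so p = 1/2.
Similarly the inspectee's optimal q on day 1 is 19/28, and the value is -6·(19/28) + (8)·(9/28) = -3/2.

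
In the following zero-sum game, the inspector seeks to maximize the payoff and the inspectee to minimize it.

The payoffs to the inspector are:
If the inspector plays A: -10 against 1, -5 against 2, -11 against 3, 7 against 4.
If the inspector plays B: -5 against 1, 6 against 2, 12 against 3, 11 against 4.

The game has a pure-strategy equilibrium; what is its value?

-5

Row minima: -11, -5 → the inspector's maximin is -5.
Column maxima: -5, 6, 12, 11 → the inspectee's minimax is -5.
They coincide at (B, 1), so the value is -5.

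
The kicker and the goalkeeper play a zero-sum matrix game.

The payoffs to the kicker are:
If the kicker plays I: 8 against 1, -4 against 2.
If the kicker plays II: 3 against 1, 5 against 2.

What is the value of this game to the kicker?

26/7

Row minima are -4 and 3, so the kicker's maximin is 3; column maxima are 8 and 5, so the goalkeeper's minimax is 5. These differ, so the equilibrium is in mixed strategies.
Let the kicker play I with probability p. The goalkeeper is indifferent when 8p + 3(1−p) = −4p + 5(1−p), giving p = 1/7.
Let the goalkeeper play 1 with probability q. The kicker is indifferent when 8q − 4(1−q) = 3q + 5(1−q), giving q = 9/14.
The value is 8·(9/14) + (-4)·(5/14) = 26/7.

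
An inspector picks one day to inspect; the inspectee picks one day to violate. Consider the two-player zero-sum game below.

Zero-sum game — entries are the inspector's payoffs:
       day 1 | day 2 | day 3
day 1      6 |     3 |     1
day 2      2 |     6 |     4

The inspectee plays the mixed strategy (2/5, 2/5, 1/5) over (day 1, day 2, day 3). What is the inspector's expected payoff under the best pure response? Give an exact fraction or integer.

day 1: (6)·(2/5) + (3)·(2/5) + (1)·(1/5) = 19/5.
day 2: (2)·(2/5) + (6)·(2/5) + (4)·(1/5) = 4.
The best pure response is day 2 with expected payoff 4.

4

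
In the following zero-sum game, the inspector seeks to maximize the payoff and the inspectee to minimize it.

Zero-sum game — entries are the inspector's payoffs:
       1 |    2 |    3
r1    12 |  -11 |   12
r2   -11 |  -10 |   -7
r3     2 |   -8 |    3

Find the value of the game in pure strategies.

-8

Row minima: -11, -11, -8 → the inspector's maximin is -8.
Column maxima: 12, -8, 12 → the inspectee's minimax is -8.
They coincide at (r3, 2), so the value is -8.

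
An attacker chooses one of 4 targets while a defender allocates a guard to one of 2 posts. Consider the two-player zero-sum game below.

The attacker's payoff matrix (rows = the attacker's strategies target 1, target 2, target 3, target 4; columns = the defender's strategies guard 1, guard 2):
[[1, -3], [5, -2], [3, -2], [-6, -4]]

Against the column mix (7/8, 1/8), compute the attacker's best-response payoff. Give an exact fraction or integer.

33/8

target 1: (1)·(7/8) + (-3)·(1/8) = 1/2.
target 2: (5)·(7/8) + (-2)·(1/8) = 33/8.
target 3: (3)·(7/8) + (-2)·(1/8) = 19/8.
target 4: (-6)·(7/8) + (-4)·(1/8) = -23/4.
The best pure response is target 2 with expected payoff 33/8.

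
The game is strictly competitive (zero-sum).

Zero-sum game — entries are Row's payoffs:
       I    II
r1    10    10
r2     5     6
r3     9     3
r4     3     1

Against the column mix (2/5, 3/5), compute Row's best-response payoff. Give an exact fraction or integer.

r1: (10)·(2/5) + (10)·(3/5) = 10.
r2: (5)·(2/5) + (6)·(3/5) = 28/5.
r3: (9)·(2/5) + (3)·(3/5) = 27/5.
r4: (3)·(2/5) + (1)·(3/5) = 9/5.
The best pure response is r1 with expected payoff 10.

10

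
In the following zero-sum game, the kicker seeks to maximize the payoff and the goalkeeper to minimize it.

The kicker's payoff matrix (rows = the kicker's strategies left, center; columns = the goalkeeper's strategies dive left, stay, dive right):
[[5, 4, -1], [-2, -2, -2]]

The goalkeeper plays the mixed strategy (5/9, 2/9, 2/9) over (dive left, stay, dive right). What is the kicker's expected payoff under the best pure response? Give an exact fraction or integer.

31/9

left: (5)·(5/9) + (4)·(2/9) + (-1)·(2/9) = 31/9.
center: (-2)·(5/9) + (-2)·(2/9) + (-2)·(2/9) = -2.
The best pure response is left with expected payoff 31/9.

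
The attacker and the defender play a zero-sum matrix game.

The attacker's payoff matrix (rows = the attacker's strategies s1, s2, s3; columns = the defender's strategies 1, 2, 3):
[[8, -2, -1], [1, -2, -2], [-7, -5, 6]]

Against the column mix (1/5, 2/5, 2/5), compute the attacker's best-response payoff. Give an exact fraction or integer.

2/5

s1: (8)·(1/5) + (-2)·(2/5) + (-1)·(2/5) = 2/5.
s2: (1)·(1/5) + (-2)·(2/5) + (-2)·(2/5) = -7/5.
s3: (-7)·(1/5) + (-5)·(2/5) + (6)·(2/5) = -1.
The best pure response is s1 with expected payoff 2/5.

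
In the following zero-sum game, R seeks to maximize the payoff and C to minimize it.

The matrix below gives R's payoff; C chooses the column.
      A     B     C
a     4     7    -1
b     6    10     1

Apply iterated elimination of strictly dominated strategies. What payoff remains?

Row a is strictly dominated by row b (6>4, 10>7, 1>-1); eliminate a.
Column B is strictly dominated by A for C (6<10); eliminate B.
Column A is strictly dominated by C for C (1<6); eliminate A.
Only (b, C) remains, with payoff 1.

1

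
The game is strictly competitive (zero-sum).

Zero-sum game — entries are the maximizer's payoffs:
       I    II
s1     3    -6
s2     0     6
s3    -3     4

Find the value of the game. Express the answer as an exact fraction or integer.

Row s3 is strictly dominated by row s2, so the maximizer never plays it.
The remaining 2×2 game on (s1, s2) × (I, II) has no saddle point. Let the maximizer play s1 with probability p; indifference gives 3p = −6p + 6(1−p), so p = 2/5.
Similarly the minimizer's optimal q on I is 4/5, and the value is 3·(4/5) + (-6)·(1/5) = 6/5.

6/5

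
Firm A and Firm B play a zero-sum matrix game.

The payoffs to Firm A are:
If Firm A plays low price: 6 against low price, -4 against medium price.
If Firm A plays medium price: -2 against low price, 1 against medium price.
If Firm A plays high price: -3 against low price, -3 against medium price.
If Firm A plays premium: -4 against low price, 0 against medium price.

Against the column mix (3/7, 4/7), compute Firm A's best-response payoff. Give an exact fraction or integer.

low price: (6)·(3/7) + (-4)·(4/7) = 2/7.
medium price: (-2)·(3/7) + (1)·(4/7) = -2/7.
high price: (-3)·(3/7) + (-3)·(4/7) = -3.
premium: (-4)·(3/7) + (0)·(4/7) = -12/7.
The best pure response is low price with expected payoff 2/7.

2/7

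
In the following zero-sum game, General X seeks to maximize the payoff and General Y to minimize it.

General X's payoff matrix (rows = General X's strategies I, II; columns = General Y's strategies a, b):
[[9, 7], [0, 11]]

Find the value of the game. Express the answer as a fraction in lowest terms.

Row minima are 7 and 0, so General X's maximin is 7; column maxima are 9 and 11, so General Y's minimax is 9. These differ, so the equilibrium is in mixed strategies.
Let General X play I with probability p. General Y is indifferent when 9p = 7p + 11(1−p), giving p = 11/13.
Let General Y play a with probability q. General X is indifferent when 9q + 7(1−q) = 11(1−q), giving q = 4/13.
The value is 9·(4/13) + (7)·(9/13) = 99/13.

99/13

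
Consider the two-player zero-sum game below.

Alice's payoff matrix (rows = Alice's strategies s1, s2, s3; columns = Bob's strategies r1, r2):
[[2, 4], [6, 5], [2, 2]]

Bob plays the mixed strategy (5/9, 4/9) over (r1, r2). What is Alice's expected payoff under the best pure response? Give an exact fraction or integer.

s1: (2)·(5/9) + (4)·(4/9) = 26/9.
s2: (6)·(5/9) + (5)·(4/9) = 50/9.
s3: (2)·(5/9) + (2)·(4/9) = 2.
The best pure response is s2 with expected payoff 50/9.

50/9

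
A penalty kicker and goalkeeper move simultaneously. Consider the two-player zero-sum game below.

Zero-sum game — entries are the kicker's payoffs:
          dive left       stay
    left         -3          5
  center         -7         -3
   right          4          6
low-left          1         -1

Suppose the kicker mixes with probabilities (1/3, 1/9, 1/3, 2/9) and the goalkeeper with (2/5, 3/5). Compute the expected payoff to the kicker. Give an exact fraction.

16/9

Against (2/5, 3/5), each row's expected payoff is left: 9/5; center: -23/5; right: 26/5; low-left: -1/5.
Taking the (1/3, 1/9, 1/3, 2/9)-weighted average: (1/3)·(9/5) + (1/9)·(-23/5) + (1/3)·(26/5) + (2/9)·(-1/5) = 16/9.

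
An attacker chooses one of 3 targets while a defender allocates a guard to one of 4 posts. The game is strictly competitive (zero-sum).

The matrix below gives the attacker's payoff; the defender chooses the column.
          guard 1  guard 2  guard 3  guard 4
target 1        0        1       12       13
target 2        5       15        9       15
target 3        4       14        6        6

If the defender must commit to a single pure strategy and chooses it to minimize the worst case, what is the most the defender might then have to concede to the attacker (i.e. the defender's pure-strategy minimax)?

5

The worst case (largest entry) in each column is guard 1: 5, guard 2: 15, guard 3: 12, guard 4: 15.
The best (smallest) of these is 5.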